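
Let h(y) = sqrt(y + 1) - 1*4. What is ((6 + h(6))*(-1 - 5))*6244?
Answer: -74928 - 37464*sqrt(7) ≈ -1.7405e+5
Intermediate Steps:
h(y) = -4 + sqrt(1 + y) (h(y) = sqrt(1 + y) - 4 = -4 + sqrt(1 + y))
((6 + h(6))*(-1 - 5))*6244 = ((6 + (-4 + sqrt(1 + 6)))*(-1 - 5))*6244 = ((6 + (-4 + sqrt(7)))*(-6))*6244 = ((2 + sqrt(7))*(-6))*6244 = (-12 - 6*sqrt(7))*6244 = -74928 - 37464*sqrt(7)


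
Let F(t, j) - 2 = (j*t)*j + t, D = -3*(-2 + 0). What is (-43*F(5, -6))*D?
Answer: -48246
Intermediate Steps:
D = 6 (D = -3*(-2) = 6)
F(t, j) = 2 + t + t*j² (F(t, j) = 2 + ((j*t)*j + t) = 2 + (t*j² + t) = 2 + (t + t*j²) = 2 + t + t*j²)
(-43*F(5, -6))*D = -43*(2 + 5 + 5*(-6)²)*6 = -43*(2 + 5 + 5*36)*6 = -43*(2 + 5 + 180)*6 = -43*187*6 = -8041*6 = -48246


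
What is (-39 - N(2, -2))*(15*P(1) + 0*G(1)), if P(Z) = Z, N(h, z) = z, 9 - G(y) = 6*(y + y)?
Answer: -555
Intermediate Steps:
G(y) = 9 - 12*y (G(y) = 9 - 6*(y + y) = 9 - 6*2*y = 9 - 12*y)
(-39 - N(2, -2))*(15*P(1) + 0*G(1)) = (-39 - 1*(-2))*(15*1 + 0*(9 - 12*1)) = (-39 + 2)*(15 + 0*(9 - 12)) = -37*(15 + 0*(-3)) = -37*(15 + 0) = -37*15 = -555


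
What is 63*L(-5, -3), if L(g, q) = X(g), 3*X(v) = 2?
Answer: 42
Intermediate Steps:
X(v) = 2/3 (X(v) = (1/3)*2 = 2/3)
L(g, q) = 2/3
63*L(-5, -3) = 63*(2/3) = 42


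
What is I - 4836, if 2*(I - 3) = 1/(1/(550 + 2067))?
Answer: -7049/2 ≈ -3524.5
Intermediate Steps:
I = 2623/2 (I = 3 + 1/(2*(1/(550 + 2067))) = 3 + 1/(2*(1/2617)) = 3 + (½)*2617 = 3 + 2617/2 = 2623/2 ≈ 1311.5)
I - 4836 = 2623/2 - 4836 = -7049/2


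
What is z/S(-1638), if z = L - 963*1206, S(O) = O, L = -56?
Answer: 580717/819 ≈ 709.06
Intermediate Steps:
z = -1161434 (z = -56 - 963*1206 = -56 - 1161378 = -1161434)
z/S(-1638) = -1161434/(-1638) = -1161434*(-1/1638) = 580717/819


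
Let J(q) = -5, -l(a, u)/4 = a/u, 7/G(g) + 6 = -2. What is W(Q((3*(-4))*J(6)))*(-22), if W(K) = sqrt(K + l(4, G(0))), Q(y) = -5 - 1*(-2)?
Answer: -22*sqrt(749)/7 ≈ -86.013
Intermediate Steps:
G(g) = -7/8 (G(g) = 7/(-6 - 2) = 7/(-8) = 7*(-1/8) = -7/8)
l(a, u) = -4*a/u
Q(y) = -3 (Q(y) = -5 + 2 = -3)
W(K) = sqrt(128/7 + K) (W(K) = sqrt(K - 4*4/(-7/8)) = sqrt(K - 4*4*(-8/7)) = sqrt(K + 128/7) = sqrt(128/7 + K))
W(Q((3*(-4))*J(6)))*(-22) = (sqrt(896 + 49*(-3))/7)*(-22) = (sqrt(896 - 147)/7)*(-22) = (sqrt(749)/7)*(-22) = -22*sqrt(749)/7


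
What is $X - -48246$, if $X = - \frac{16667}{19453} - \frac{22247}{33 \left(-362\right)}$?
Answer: $\frac{1601700904751}{33197934} \approx 48247.0$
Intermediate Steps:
$X = \frac{33380987}{33197934}$ ($X = \left(-16667\right) \frac{1}{19453} - \frac{22247}{-11946} = - \frac{2381}{2779} - - \frac{22247}{11946} = - \frac{2381}{2779} + \frac{22247}{11946} = \frac{33380987}{33197934} \approx 1.0055$)
$X - -48246 = \frac{33380987}{33197934} - -48246 = \frac{33380987}{33197934} + 48246 = \frac{1601700904751}{33197934}$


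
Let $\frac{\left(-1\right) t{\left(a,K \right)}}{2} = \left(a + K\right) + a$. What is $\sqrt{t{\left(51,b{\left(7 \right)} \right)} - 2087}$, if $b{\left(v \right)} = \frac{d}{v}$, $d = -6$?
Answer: $\frac{5 i \sqrt{4487}}{7} \approx 47.846 i$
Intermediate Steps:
$b{\left(v \right)} = - \frac{6}{v}$
$t{\left(a,K \right)} = - 4 a - 2 K$ ($t{\left(a,K \right)} = - 2 \left(\left(a + K\right) + a\right) = - 2 \left(\left(K + a\right) + a\right) = - 2 \left(K + 2 a\right) = - 4 a - 2 K$)
$\sqrt{t{\left(51,b{\left(7 \right)} \right)} - 2087} = \sqrt{\left(\left(-4\right) 51 - 2 \left(- \frac{6}{7}\right)\right) - 2087} = \sqrt{\left(-204 - 2 \left(\left(-6\right) \frac{1}{7}\right)\right) - 2087} = \sqrt{\left(-204 - - \frac{12}{7}\right) - 2087} = \sqrt{\left(-204 + \frac{12}{7}\right) - 2087} = \sqrt{- \frac{1416}{7} - 2087} = \sqrt{- \frac{16025}{7}} = \frac{5 i \sqrt{4487}}{7}$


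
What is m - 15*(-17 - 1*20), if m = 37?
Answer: 592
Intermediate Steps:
m - 15*(-17 - 1*20) = 37 - 15*(-17 - 1*20) = 37 - 15*(-17 - 20) = 37 - 15*(-37) = 37 + 555 = 592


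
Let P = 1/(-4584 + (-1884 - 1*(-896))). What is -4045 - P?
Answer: -22538739/5572 ≈ -4045.0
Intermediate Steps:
P = -1/5572 (P = 1/(-4584 + (-1884 + 896)) = 1/(-4584 - 988) = 1/(-5572) = -1/5572 ≈ -0.00017947)
-4045 - P = -4045 - 1*(-1/5572) = -4045 + 1/5572 = -22538739/5572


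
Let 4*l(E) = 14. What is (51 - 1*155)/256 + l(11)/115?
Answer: -1383/3680 ≈ -0.37582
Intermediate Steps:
l(E) = 7/2 (l(E) = (¼)*14 = 7/2)
(51 - 1*155)/256 + l(11)/115 = (51 - 1*155)/256 + (7/2)/115 = (51 - 155)*(1/256) + (7/2)*(1/115) = -104*1/256 + 7/230 = -13/32 + 7/230 = -1383/3680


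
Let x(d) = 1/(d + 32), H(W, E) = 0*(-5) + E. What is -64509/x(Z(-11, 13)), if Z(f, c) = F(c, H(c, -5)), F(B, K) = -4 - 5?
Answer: -1483707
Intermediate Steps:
H(W, E) = E (H(W, E) = 0 + E = E)
F(B, K) = -9
Z(f, c) = -9
x(d) = 1/(32 + d)
-64509/x(Z(-11, 13)) = -64509/(1/(32 - 9)) = -64509/(1/23) = -64509/1/23 = -64509*23 = -1483707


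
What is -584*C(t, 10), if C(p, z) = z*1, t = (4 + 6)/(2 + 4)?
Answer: -5840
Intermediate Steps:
t = 5/3 (t = 10/6 = 10*(⅙) = 5/3 ≈ 1.6667)
C(p, z) = z
-584*C(t, 10) = -584*10 = -5840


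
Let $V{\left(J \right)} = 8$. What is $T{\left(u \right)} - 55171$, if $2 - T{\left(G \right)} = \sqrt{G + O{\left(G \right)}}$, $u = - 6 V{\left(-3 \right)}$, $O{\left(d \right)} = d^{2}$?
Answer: $-55169 - 4 \sqrt{141} \approx -55217.0$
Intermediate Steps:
$u = -48$ ($u = \left(-6\right) 8 = -48$)
$T{\left(G \right)} = 2 - \sqrt{G + G^{2}}$
$T{\left(u \right)} - 55171 = \left(2 - \sqrt{- 48 \left(1 - 48\right)}\right) - 55171 = \left(2 - \sqrt{\left(-48\right) \left(-47\right)}\right) - 55171 = \left(2 - \sqrt{2256}\right) - 55171 = \left(2 - 4 \sqrt{141}\right) - 55171 = -55169 - 4 \sqrt{141}$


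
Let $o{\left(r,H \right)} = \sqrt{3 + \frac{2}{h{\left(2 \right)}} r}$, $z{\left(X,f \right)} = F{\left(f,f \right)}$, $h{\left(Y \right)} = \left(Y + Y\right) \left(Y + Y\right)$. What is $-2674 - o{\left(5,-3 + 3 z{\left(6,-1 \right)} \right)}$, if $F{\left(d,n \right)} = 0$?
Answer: $-2674 - \frac{\sqrt{58}}{4} \approx -2675.9$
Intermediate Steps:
$h{\left(Y \right)} = 4 Y^{2}$ ($h{\left(Y \right)} = 2 Y 2 Y = 4 Y^{2}$)
$z{\left(X,f \right)} = 0$
$o{\left(r,H \right)} = \sqrt{3 + \frac{r}{8}}$ ($o{\left(r,H \right)} = \sqrt{3 + \frac{2}{4 \cdot 2^{2}} r} = \sqrt{3 + \frac{2}{4 \cdot 4} r} = \sqrt{3 + \frac{2}{16} r} = \sqrt{3 + 2 \cdot \frac{1}{16} r} = \sqrt{3 + \frac{r}{8}}$)
$-2674 - o{\left(5,-3 + 3 z{\left(6,-1 \right)} \right)} = -2674 - \frac{\sqrt{48 + 2 \cdot 5}}{4} = -2674 - \frac{\sqrt{48 + 10}}{4} = -2674 - \frac{\sqrt{58}}{4}$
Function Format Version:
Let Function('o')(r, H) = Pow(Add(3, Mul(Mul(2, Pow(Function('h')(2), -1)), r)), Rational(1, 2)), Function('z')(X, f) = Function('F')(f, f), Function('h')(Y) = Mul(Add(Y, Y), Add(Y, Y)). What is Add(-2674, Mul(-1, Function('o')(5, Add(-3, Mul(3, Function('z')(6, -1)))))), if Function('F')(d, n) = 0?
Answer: Add(-2674, Mul(Rational(-1, 4), Pow(58, Rational(1, 2)))) ≈ -2675.9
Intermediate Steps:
Function('h')(Y) = Mul(4, Pow(Y, 2)) (Function('h')(Y) = Mul(Mul(2, Y), Mul(2, Y)) = Mul(4, Pow(Y, 2)))
Function('z')(X, f) = 0
Function('o')(r, H) = Pow(Add(3, Mul(Rational(1, 8), r)), Rational(1, 2)) (Function('o')(r, H) = Pow(Add(3, Mul(Mul(2, Pow(Mul(4, Pow(2, 2)), -1)), r)), Rational(1, 2)) = Pow(Add(3, Mul(Mul(2, Pow(Mul(4, 4), -1)), r)), Rational(1, 2)) = Pow(Add(3, Mul(Mul(2, Pow(16, -1)), r)), Rational(1, 2)) = Pow(Add(3, Mul(Mul(2, Rational(1, 16)), r)), Rational(1, 2)) = Pow(Add(3, Mul(Rational(1, 8), r)), Rational(1, 2)))
Add(-2674, Mul(-1, Function('o')(5, Add(-3, Mul(3, Function('z')(6, -1)))))) = Add(-2674, Mul(-1, Mul(Rational(1, 4), Pow(Add(48, Mul(2, 5)), Rational(1, 2))))) = Add(-2674, Mul(-1, Mul(Rational(1, 4), Pow(Add(48, 10), Rational(1, 2))))) = Add(-2674, Mul(-1, Mul(Rational(1, 4), Pow(58, Rational(1, 2))))) = Add(-2674, Mul(Rational(-1, 4), Pow(58, Rational(1, 2))))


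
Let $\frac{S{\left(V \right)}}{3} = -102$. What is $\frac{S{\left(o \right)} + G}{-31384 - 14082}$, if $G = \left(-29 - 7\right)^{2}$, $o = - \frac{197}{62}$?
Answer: $- \frac{495}{22733} \approx -0.021775$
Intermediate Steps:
$o = - \frac{197}{62}$ ($o = \left(-197\right) \frac{1}{62} = - \frac{197}{62} \approx -3.1774$)
$S{\left(V \right)} = -306$ ($S{\left(V \right)} = 3 \left(-102\right) = -306$)
$G = 1296$ ($G = \left(-36\right)^{2} = 1296$)
$\frac{S{\left(o \right)} + G}{-31384 - 14082} = \frac{-306 + 1296}{-31384 - 14082} = \frac{990}{-45466} = 990 \left(- \frac{1}{45466}\right) = - \frac{495}{22733}$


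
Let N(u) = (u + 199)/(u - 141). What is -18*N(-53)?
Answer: 1314/97 ≈ 13.546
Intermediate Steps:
N(u) = (199 + u)/(-141 + u)
-18*N(-53) = -18*(199 - 53)/(-141 - 53) = -18*146/(-194) = -(-9)*146/97 = -18*(-73/97) = 1314/97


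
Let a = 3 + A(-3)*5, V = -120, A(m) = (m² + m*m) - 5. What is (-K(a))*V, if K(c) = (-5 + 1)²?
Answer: 1920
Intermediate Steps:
A(m) = -5 + 2*m² (A(m) = (m² + m²) - 5 = 2*m² - 5 = -5 + 2*m²)
a = 68 (a = 3 + (-5 + 2*(-3)²)*5 = 3 + (-5 + 2*9)*5 = 3 + (-5 + 18)*5 = 3 + 13*5 = 3 + 65 = 68)
K(c) = 16 (K(c) = (-4)² = 16)
(-K(a))*V = -1*16*(-120) = -16*(-120) = 1920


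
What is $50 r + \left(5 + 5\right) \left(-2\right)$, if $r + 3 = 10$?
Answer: $330$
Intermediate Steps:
$r = 7$ ($r = -3 + 10 = 7$)
$50 r + \left(5 + 5\right) \left(-2\right) = 50 \cdot 7 + \left(5 + 5\right) \left(-2\right) = 350 + 10 \left(-2\right) = 350 - 20 = 330$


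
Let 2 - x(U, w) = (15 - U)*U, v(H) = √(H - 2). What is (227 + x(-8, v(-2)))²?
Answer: 170569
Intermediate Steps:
v(H) = √(-2 + H)
x(U, w) = 2 - U*(15 - U) (x(U, w) = 2 - (15 - U)*U = 2 - U*(15 - U))
(227 + x(-8, v(-2)))² = (227 + (2 + (-8)² - 15*(-8)))² = (227 + (2 + 64 + 120))² = (227 + 186)² = 413² = 170569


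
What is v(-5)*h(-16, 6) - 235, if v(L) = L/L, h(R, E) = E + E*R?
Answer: -325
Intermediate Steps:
v(L) = 1
v(-5)*h(-16, 6) - 235 = 1*(6*(1 - 16)) - 235 = 1*(6*(-15)) - 235 = 1*(-90) - 235 = -90 - 235 = -325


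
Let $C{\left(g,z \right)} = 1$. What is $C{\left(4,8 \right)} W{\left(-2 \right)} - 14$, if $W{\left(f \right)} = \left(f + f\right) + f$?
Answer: $-20$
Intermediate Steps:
$W{\left(f \right)} = 3 f$ ($W{\left(f \right)} = 2 f + f = 3 f$)
$C{\left(4,8 \right)} W{\left(-2 \right)} - 14 = 1 \cdot 3 \left(-2\right) - 14 = 1 \left(-6\right) - 14 = -6 - 14 = -20$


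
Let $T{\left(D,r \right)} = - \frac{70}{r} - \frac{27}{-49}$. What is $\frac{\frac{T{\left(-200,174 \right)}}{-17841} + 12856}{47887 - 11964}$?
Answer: $\frac{977778288014}{2732166261909} \approx 0.35788$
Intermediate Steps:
$T{\left(D,r \right)} = \frac{27}{49} - \frac{70}{r}$ ($T{\left(D,r \right)} = - \frac{70}{r} - - \frac{27}{49} = - \frac{70}{r} + \frac{27}{49} = \frac{27}{49} - \frac{70}{r}$)
$\frac{\frac{T{\left(-200,174 \right)}}{-17841} + 12856}{47887 - 11964} = \frac{\frac{\frac{27}{49} - \frac{70}{174}}{-17841} + 12856}{47887 - 11964} = \frac{\left(\frac{27}{49} - \frac{35}{87}\right) \left(- \frac{1}{17841}\right) + 12856}{35923} = \left(\left(\frac{27}{49} - \frac{35}{87}\right) \left(- \frac{1}{17841}\right) + 12856\right) \frac{1}{35923} = \left(\frac{634}{4263} \left(- \frac{1}{17841}\right) + 12856\right) \frac{1}{35923} = \left(- \frac{634}{76056183} + 12856\right) \frac{1}{35923} = \frac{977778288014}{76056183} \cdot \frac{1}{35923} = \frac{977778288014}{2732166261909}$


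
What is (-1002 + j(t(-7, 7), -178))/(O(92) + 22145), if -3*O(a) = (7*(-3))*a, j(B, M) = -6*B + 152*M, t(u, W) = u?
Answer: -28016/22789 ≈ -1.2294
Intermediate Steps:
O(a) = 7*a (O(a) = -7*(-3)*a/3 = -(-7)*a = 7*a)
(-1002 + j(t(-7, 7), -178))/(O(92) + 22145) = (-1002 + (-6*(-7) + 152*(-178)))/(7*92 + 22145) = (-1002 + (42 - 27056))/(644 + 22145) = (-1002 - 27014)/22789 = -28016*1/22789 = -28016/22789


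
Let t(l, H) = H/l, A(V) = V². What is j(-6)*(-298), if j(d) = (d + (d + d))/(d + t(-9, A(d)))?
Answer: -2682/5 ≈ -536.40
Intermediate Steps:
j(d) = 3*d/(d - d²/9) (j(d) = (d + (d + d))/(d + d²/(-9)) = (d + 2*d)/(d + d²*(-⅑)) = (3*d)/(d - d²/9) = 3*d/(d - d²/9))
j(-6)*(-298) = (27/(9 - 1*(-6)))*(-298) = (27/(9 + 6))*(-298) = (27/15)*(-298) = (27*(1/15))*(-298) = (9/5)*(-298) = -2682/5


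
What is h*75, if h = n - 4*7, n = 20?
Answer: -600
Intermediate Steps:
h = -8 (h = 20 - 4*7 = 20 - 28 = -8)
h*75 = -8*75 = -600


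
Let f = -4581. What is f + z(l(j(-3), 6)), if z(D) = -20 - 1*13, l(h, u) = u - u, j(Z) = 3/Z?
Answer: -4614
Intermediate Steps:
l(h, u) = 0
z(D) = -33 (z(D) = -20 - 13 = -33)
f + z(l(j(-3), 6)) = -4581 - 33 = -4614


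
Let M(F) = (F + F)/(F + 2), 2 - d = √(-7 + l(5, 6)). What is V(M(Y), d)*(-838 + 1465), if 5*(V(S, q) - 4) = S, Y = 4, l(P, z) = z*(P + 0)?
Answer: 13376/5 ≈ 2675.2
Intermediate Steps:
l(P, z) = P*z (l(P, z) = z*P = P*z)
d = 2 - √23 (d = 2 - √(-7 + 5*6) = 2 - √(-7 + 30) = 2 - √23 ≈ -2.7958)
M(F) = 2*F/(2 + F) (M(F) = (2*F)/(2 + F) = 2*F/(2 + F))
V(S, q) = 4 + S/5
V(M(Y), d)*(-838 + 1465) = (4 + (2*4/(2 + 4))/5)*(-838 + 1465) = (4 + (2*4/6)/5)*627 = (4 + (2*4*(⅙))/5)*627 = (4 + (⅕)*(4/3))*627 = (4 + 4/15)*627 = (64/15)*627 = 13376/5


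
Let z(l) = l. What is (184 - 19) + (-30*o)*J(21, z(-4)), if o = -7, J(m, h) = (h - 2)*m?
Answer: -26295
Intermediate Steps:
J(m, h) = m*(-2 + h) (J(m, h) = (-2 + h)*m = m*(-2 + h))
(184 - 19) + (-30*o)*J(21, z(-4)) = (184 - 19) + (-30*(-7))*(21*(-2 - 4)) = 165 + 210*(21*(-6)) = 165 + 210*(-126) = 165 - 26460 = -26295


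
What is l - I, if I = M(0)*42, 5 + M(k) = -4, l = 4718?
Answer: 5096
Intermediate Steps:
M(k) = -9 (M(k) = -5 - 4 = -9)
I = -378 (I = -9*42 = -378)
l - I = 4718 - 1*(-378) = 4718 + 378 = 5096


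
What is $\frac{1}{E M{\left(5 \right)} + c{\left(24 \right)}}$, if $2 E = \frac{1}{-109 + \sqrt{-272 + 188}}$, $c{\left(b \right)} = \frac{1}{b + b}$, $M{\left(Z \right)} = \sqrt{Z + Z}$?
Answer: $\frac{574320}{11965 - 2616 \sqrt{10} - 48 i \sqrt{210}} \approx 150.21 + 28.296 i$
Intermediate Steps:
$M{\left(Z \right)} = \sqrt{2} \sqrt{Z}$ ($M{\left(Z \right)} = \sqrt{2 Z} = \sqrt{2} \sqrt{Z}$)
$c{\left(b \right)} = \frac{1}{2 b}$
$E = \frac{1}{2 \left(-109 + 2 i \sqrt{21}\right)}$ ($E = \frac{1}{2 \left(-109 + \sqrt{-272 + 188}\right)} = \frac{1}{2 \left(-109 + \sqrt{-84}\right)} = \frac{1}{2 \left(-109 + 2 i \sqrt{21}\right)} \approx -0.0045549 - 0.000383 i$)
$\frac{1}{E M{\left(5 \right)} + c{\left(24 \right)}} = \frac{1}{\left(- \frac{109}{23930} - \frac{i \sqrt{21}}{11965}\right) \sqrt{2} \sqrt{5} + \frac{1}{2 \cdot 24}} = \frac{1}{\left(- \frac{109}{23930} - \frac{i \sqrt{21}}{11965}\right) \sqrt{10} + \frac{1}{2} \cdot \frac{1}{24}} = \frac{1}{\sqrt{10} \left(- \frac{109}{23930} - \frac{i \sqrt{21}}{11965}\right) + \frac{1}{48}} = \frac{1}{\frac{1}{48} + \sqrt{10} \left(- \frac{109}{23930} - \frac{i \sqrt{21}}{11965}\right)}$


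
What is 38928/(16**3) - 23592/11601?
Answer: 7395227/989952 ≈ 7.4703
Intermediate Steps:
38928/(16**3) - 23592/11601 = 38928/4096 - 23592*1/11601 = 38928*(1/4096) - 7864/3867 = 2433/256 - 7864/3867 = 7395227/989952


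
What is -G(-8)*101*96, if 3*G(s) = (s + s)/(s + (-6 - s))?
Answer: -25856/3 ≈ -8618.7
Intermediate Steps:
G(s) = -s/9 (G(s) = ((s + s)/(s + (-6 - s)))/3 = ((2*s)/(-6))/3 = ((2*s)*(-⅙))/3 = (-s/3)/3 = -s/9)
-G(-8)*101*96 = --⅑*(-8)*101*96 = -(8/9)*101*96 = -808*96/9 = -1*25856/3 = -25856/3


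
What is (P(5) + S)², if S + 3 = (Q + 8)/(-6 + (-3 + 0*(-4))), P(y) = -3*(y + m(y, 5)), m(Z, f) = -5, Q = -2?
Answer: 121/9 ≈ 13.444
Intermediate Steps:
P(y) = 15 - 3*y (P(y) = -3*(y - 5) = -3*(-5 + y) = 15 - 3*y)
S = -11/3 (S = -3 + (-2 + 8)/(-6 + (-3 + 0*(-4))) = -3 + 6/(-6 + (-3 + 0)) = -3 + 6/(-6 - 3) = -3 + 6/(-9) = -3 + 6*(-⅑) = -3 - ⅔ = -11/3 ≈ -3.6667)
(P(5) + S)² = ((15 - 3*5) - 11/3)² = ((15 - 15) - 11/3)² = (0 - 11/3)² = (-11/3)² = 121/9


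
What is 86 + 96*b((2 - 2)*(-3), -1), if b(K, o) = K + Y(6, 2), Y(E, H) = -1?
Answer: -10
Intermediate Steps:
b(K, o) = -1 + K (b(K, o) = K - 1 = -1 + K)
86 + 96*b((2 - 2)*(-3), -1) = 86 + 96*(-1 + (2 - 2)*(-3)) = 86 + 96*(-1 + 0*(-3)) = 86 + 96*(-1 + 0) = 86 + 96*(-1) = 86 - 96 = -10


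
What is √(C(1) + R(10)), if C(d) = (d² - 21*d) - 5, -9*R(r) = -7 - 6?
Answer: 2*I*√53/3 ≈ 4.8534*I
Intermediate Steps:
R(r) = 13/9 (R(r) = -(-7 - 6)/9 = -⅑*(-13) = 13/9)
C(d) = -5 + d² - 21*d
√(C(1) + R(10)) = √((-5 + 1² - 21*1) + 13/9) = √((-5 + 1 - 21) + 13/9) = √(-25 + 13/9) = √(-212/9) = 2*I*√53/3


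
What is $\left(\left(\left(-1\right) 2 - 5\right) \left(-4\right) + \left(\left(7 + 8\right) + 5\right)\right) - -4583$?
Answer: $4631$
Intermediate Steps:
$\left(\left(\left(-1\right) 2 - 5\right) \left(-4\right) + \left(\left(7 + 8\right) + 5\right)\right) - -4583 = \left(\left(-2 - 5\right) \left(-4\right) + \left(15 + 5\right)\right) + 4583 = \left(\left(-7\right) \left(-4\right) + 20\right) + 4583 = \left(28 + 20\right) + 4583 = 48 + 4583 = 4631$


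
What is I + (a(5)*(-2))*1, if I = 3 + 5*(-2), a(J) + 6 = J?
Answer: -5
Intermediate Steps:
a(J) = -6 + J
I = -7 (I = 3 - 10 = -7)
I + (a(5)*(-2))*1 = -7 + ((-6 + 5)*(-2))*1 = -7 - 1*(-2)*1 = -7 + 2*1 = -7 + 2 = -5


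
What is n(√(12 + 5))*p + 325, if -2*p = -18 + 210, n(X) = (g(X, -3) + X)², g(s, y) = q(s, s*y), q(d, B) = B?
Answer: -6203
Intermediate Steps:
g(s, y) = s*y
n(X) = 4*X² (n(X) = (X*(-3) + X)² = (-3*X + X)² = (-2*X)² = 4*X²)
p = -96 (p = -(-18 + 210)/2 = -½*192 = -96)
n(√(12 + 5))*p + 325 = (4*(√(12 + 5))²)*(-96) + 325 = (4*(√17)²)*(-96) + 325 = (4*17)*(-96) + 325 = 68*(-96) + 325 = -6528 + 325 = -6203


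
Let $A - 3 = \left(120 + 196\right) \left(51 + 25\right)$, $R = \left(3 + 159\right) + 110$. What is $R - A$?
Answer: $-23747$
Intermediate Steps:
$R = 272$ ($R = 162 + 110 = 272$)
$A = 24019$ ($A = 3 + \left(120 + 196\right) \left(51 + 25\right) = 3 + 316 \cdot 76 = 3 + 24016 = 24019$)
$R - A = 272 - 24019 = -23747$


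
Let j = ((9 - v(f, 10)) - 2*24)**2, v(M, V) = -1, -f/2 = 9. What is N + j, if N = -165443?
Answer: -163999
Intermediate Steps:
f = -18 (f = -2*9 = -18)
j = 1444 (j = ((9 - 1*(-1)) - 2*24)**2 = ((9 + 1) - 48)**2 = (10 - 48)**2 = (-38)**2 = 1444)
N + j = -165443 + 1444 = -163999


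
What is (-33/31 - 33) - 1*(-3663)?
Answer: 112497/31 ≈ 3628.9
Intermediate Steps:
(-33/31 - 33) - 1*(-3663) = (-33/31 - 33) + 3663 = -1056/31 + 3663 = 112497/31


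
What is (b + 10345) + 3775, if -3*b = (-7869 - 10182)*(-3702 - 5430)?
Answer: -54933124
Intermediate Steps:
b = -54947244 (b = -(-7869 - 10182)*(-3702 - 5430)/3 = -(-6017)*(-9132) = -⅓*164841732 = -54947244)
(b + 10345) + 3775 = (-54947244 + 10345) + 3775 = -54936899 + 3775 = -54933124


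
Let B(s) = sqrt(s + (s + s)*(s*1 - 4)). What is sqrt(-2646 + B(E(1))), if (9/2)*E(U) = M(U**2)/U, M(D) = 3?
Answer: sqrt(-23814 + 3*I*sqrt(34))/3 ≈ 0.018893 + 51.439*I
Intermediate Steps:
E(U) = 2/(3*U) (E(U) = 2*(3/U)/9 = 2/(3*U))
B(s) = sqrt(s + 2*s*(-4 + s)) (B(s) = sqrt(s + (2*s)*(s - 4)) = sqrt(s + (2*s)*(-4 + s)) = sqrt(s + 2*s*(-4 + s)))
sqrt(-2646 + B(E(1))) = sqrt(-2646 + sqrt(((2/3)/1)*(-7 + 2*((2/3)/1)))) = sqrt(-2646 + sqrt(((2/3)*1)*(-7 + 2*((2/3)*1)))) = sqrt(-2646 + sqrt(2*(-7 + 2*(2/3))/3)) = sqrt(-2646 + sqrt(2*(-7 + 4/3)/3)) = sqrt(-2646 + sqrt((2/3)*(-17/3))) = sqrt(-2646 + sqrt(-34/9)) = sqrt(-2646 + I*sqrt(34)/3)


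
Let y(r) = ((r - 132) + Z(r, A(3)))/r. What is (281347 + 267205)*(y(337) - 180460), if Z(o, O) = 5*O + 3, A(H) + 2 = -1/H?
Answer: -100080279455992/1011 ≈ -9.8991e+10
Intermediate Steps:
A(H) = -2 - 1/H
Z(o, O) = 3 + 5*O
y(r) = (-422/3 + r)/r (y(r) = ((r - 132) + (3 + 5*(-2 - 1/3)))/r = ((-132 + r) + (3 + 5*(-2 - 1*⅓)))/r = ((-132 + r) + (3 + 5*(-2 - ⅓)))/r = ((-132 + r) + (3 + 5*(-7/3)))/r = ((-132 + r) + (3 - 35/3))/r = ((-132 + r) - 26/3)/r = (-422/3 + r)/r)
(281347 + 267205)*(y(337) - 180460) = (281347 + 267205)*((-422/3 + 337)/337 - 180460) = 548552*((1/337)*(589/3) - 180460) = 548552*(589/1011 - 180460) = 548552*(-182444471/1011) = -100080279455992/1011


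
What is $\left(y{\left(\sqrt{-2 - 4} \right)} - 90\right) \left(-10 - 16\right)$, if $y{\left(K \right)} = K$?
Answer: $2340 - 26 i \sqrt{6} \approx 2340.0 - 63.687 i$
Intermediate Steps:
$\left(y{\left(\sqrt{-2 - 4} \right)} - 90\right) \left(-10 - 16\right) = \left(\sqrt{-2 - 4} - 90\right) \left(-10 - 16\right) = \left(\sqrt{-6} - 90\right) \left(-10 - 16\right) = \left(i \sqrt{6} - 90\right) \left(-26\right) = \left(-90 + i \sqrt{6}\right) \left(-26\right) = 2340 - 26 i \sqrt{6}$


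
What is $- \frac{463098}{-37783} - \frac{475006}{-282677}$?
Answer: $\frac{148854305044}{10680385091} \approx 13.937$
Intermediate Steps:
$- \frac{463098}{-37783} - \frac{475006}{-282677} = \left(-463098\right) \left(- \frac{1}{37783}\right) - - \frac{475006}{282677} = \frac{463098}{37783} + \frac{475006}{282677} = \frac{148854305044}{10680385091}$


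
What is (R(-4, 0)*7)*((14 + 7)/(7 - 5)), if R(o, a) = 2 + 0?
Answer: 147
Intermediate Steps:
R(o, a) = 2
(R(-4, 0)*7)*((14 + 7)/(7 - 5)) = (2*7)*((14 + 7)/(7 - 5)) = 14*(21/2) = 147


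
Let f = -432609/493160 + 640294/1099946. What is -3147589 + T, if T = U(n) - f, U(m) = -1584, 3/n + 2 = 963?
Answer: -854133373888194603/271224684680 ≈ -3.1492e+6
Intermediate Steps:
n = 3/961 (n = 3/(-2 + 963) = 3/961 ≈ 0.0031217)
f = -80039575037/271224684680 (f = -432609*1/493160 + 640294*(1/1099946) = -432609/493160 + 320147/549973 = -80039575037/271224684680 ≈ -0.29510)
T = -429539860958083/271224684680 (T = -1584 - 1*(-80039575037/271224684680) = -1584 + 80039575037/271224684680 = -429539860958083/271224684680 ≈ -1583.7)
-3147589 + T = -3147589 - 429539860958083/271224684680 = -854133373888194603/271224684680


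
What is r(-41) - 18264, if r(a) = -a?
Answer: -18223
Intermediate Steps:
r(-41) - 18264 = -1*(-41) - 18264 = 41 - 18264 = -18223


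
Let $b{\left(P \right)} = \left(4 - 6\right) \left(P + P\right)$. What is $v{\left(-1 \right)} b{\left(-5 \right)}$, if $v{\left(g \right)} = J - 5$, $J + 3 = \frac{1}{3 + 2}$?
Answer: $-156$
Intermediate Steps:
$b{\left(P \right)} = - 4 P$ ($b{\left(P \right)} = - 2 \cdot 2 P = - 4 P$)
$J = - \frac{14}{5}$ ($J = -3 + \frac{1}{3 + 2} = -3 + \frac{1}{5} = - \frac{14}{5} \approx -2.8$)
$v{\left(g \right)} = - \frac{39}{5}$ ($v{\left(g \right)} = - \frac{14}{5} - 5 = - \frac{39}{5}$)
$v{\left(-1 \right)} b{\left(-5 \right)} = - \frac{39 \left(\left(-4\right) \left(-5\right)\right)}{5} = \left(- \frac{39}{5}\right) 20 = -156$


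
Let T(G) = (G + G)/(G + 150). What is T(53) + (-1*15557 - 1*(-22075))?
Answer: 1323260/203 ≈ 6518.5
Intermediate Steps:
T(G) = 2*G/(150 + G) (T(G) = (2*G)/(150 + G) = 2*G/(150 + G))
T(53) + (-1*15557 - 1*(-22075)) = 2*53/(150 + 53) + (-1*15557 - 1*(-22075)) = 2*53/203 + (-15557 + 22075) = 2*53*(1/203) + 6518 = 106/203 + 6518 = 1323260/203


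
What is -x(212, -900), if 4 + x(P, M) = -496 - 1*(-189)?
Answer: 311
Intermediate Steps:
x(P, M) = -311 (x(P, M) = -4 + (-496 - 1*(-189)) = -4 + (-496 + 189) = -4 - 307 = -311)
-x(212, -900) = -1*(-311) = 311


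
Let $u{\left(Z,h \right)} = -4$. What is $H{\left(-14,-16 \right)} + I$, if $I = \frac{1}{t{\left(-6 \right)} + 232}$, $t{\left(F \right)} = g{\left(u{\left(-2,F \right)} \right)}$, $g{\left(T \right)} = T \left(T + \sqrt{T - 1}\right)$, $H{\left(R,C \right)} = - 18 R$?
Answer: $\frac{1939927}{7698} + \frac{i \sqrt{5}}{15396} \approx 252.0 + 0.00014524 i$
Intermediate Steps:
$g{\left(T \right)} = T \left(T + \sqrt{-1 + T}\right)$
$t{\left(F \right)} = 16 - 4 i \sqrt{5}$ ($t{\left(F \right)} = - 4 \left(-4 + \sqrt{-1 - 4}\right) = - 4 \left(-4 + \sqrt{-5}\right) = - 4 \left(-4 + i \sqrt{5}\right) = 16 - 4 i \sqrt{5}$)
$I = \frac{1}{248 - 4 i \sqrt{5}}$ ($I = \frac{1}{\left(16 - 4 i \sqrt{5}\right) + 232} = \frac{1}{248 - 4 i \sqrt{5}} \approx 0.004027 + 0.00014524 i$)
$H{\left(-14,-16 \right)} + I = \left(-18\right) \left(-14\right) + \left(\frac{31}{7698} + \frac{i \sqrt{5}}{15396}\right) = 252 + \left(\frac{31}{7698} + \frac{i \sqrt{5}}{15396}\right) = \frac{1939927}{7698} + \frac{i \sqrt{5}}{15396}$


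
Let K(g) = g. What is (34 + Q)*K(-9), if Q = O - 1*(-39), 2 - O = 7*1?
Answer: -612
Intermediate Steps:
O = -5 (O = 2 - 7 = -5)
Q = 34 (Q = -5 - 1*(-39) = -5 + 39 = 34)
(34 + Q)*K(-9) = (34 + 34)*(-9) = 68*(-9) = -612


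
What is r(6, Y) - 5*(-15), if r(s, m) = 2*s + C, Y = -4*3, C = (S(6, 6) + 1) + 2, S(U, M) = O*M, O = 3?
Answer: 108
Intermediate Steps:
S(U, M) = 3*M
C = 21 (C = (3*6 + 1) + 2 = (18 + 1) + 2 = 19 + 2 = 21)
Y = -12
r(s, m) = 21 + 2*s (r(s, m) = 2*s + 21 = 21 + 2*s)
r(6, Y) - 5*(-15) = (21 + 2*6) - 5*(-15) = (21 + 12) + 75 = 33 + 75 = 108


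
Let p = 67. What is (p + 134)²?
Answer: 40401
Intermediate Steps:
(p + 134)² = (67 + 134)² = 201² = 40401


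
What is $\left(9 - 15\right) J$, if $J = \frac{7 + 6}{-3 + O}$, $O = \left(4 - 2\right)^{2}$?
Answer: $-78$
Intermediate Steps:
$O = 4$ ($O = 2^{2} = 4$)
$J = 13$ ($J = \frac{7 + 6}{-3 + 4} = \frac{13}{1} = 13 \cdot 1 = 13$)
$\left(9 - 15\right) J = \left(9 - 15\right) 13 = \left(-6\right) 13 = -78$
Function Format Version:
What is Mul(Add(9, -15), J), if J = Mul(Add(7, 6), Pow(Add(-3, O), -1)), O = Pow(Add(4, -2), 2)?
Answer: -78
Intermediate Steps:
O = 4 (O = Pow(2, 2) = 4)
J = 13 (J = Mul(Add(7, 6), Pow(Add(-3, 4), -1)) = Mul(13, Pow(1, -1)) = Mul(13, 1) = 13)
Mul(Add(9, -15), J) = Mul(Add(9, -15), 13) = Mul(-6, 13) = -78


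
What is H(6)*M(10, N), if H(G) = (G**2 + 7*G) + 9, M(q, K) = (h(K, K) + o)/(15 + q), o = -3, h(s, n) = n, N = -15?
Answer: -1566/25 ≈ -62.640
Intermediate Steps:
M(q, K) = (-3 + K)/(15 + q) (M(q, K) = (K - 3)/(15 + q) = (-3 + K)/(15 + q))
H(G) = 9 + G**2 + 7*G
H(6)*M(10, N) = (9 + 6**2 + 7*6)*((-3 - 15)/(15 + 10)) = (9 + 36 + 42)*(-18/25) = 87*((1/25)*(-18)) = 87*(-18/25) = -1566/25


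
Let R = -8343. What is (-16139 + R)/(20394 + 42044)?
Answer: -12241/31219 ≈ -0.39210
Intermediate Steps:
(-16139 + R)/(20394 + 42044) = (-16139 - 8343)/(20394 + 42044) = -24482/62438 = -24482*1/62438 = -12241/31219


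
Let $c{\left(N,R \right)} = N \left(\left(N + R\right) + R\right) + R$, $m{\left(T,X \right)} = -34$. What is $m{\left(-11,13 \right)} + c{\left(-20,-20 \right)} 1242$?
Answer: $1465526$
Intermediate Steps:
$c{\left(N,R \right)} = R + N \left(N + 2 R\right)$ ($c{\left(N,R \right)} = N \left(N + 2 R\right) + R = R + N \left(N + 2 R\right)$)
$m{\left(-11,13 \right)} + c{\left(-20,-20 \right)} 1242 = -34 + \left(-20 + \left(-20\right)^{2} + 2 \left(-20\right) \left(-20\right)\right) 1242 = -34 + \left(-20 + 400 + 800\right) 1242 = -34 + 1180 \cdot 1242 = -34 + 1465560 = 1465526$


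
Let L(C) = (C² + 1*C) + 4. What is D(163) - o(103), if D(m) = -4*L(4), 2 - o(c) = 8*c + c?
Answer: 829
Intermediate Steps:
L(C) = 4 + C + C² (L(C) = (C² + C) + 4 = (C + C²) + 4 = 4 + C + C²)
o(c) = 2 - 9*c (o(c) = 2 - (8*c + c) = 2 - 9*c)
D(m) = -96 (D(m) = -4*(4 + 4 + 4²) = -4*(4 + 4 + 16) = -4*24 = -96)
D(163) - o(103) = -96 - (2 - 9*103) = -96 - (2 - 927) = -96 - 1*(-925) = -96 + 925 = 829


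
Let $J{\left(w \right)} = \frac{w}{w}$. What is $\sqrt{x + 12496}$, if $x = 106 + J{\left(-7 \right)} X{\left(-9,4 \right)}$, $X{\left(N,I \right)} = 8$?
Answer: $\sqrt{12610} \approx 112.29$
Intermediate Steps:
$J{\left(w \right)} = 1$
$x = 114$ ($x = 106 + 1 \cdot 8 = 106 + 8 = 114$)
$\sqrt{x + 12496} = \sqrt{114 + 12496} = \sqrt{12610}$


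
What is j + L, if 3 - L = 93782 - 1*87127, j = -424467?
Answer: -431119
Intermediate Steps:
L = -6652 (L = 3 - (93782 - 1*87127) = 3 - (93782 - 87127) = 3 - 1*6655 = 3 - 6655 = -6652)
j + L = -424467 - 6652 = -431119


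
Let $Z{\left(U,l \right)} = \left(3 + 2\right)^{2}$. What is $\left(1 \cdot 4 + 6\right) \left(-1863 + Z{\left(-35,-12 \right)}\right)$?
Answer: $-18380$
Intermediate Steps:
$Z{\left(U,l \right)} = 25$ ($Z{\left(U,l \right)} = 5^{2} = 25$)
$\left(1 \cdot 4 + 6\right) \left(-1863 + Z{\left(-35,-12 \right)}\right) = \left(1 \cdot 4 + 6\right) \left(-1863 + 25\right) = \left(4 + 6\right) \left(-1838\right) = 10 \left(-1838\right) = -18380$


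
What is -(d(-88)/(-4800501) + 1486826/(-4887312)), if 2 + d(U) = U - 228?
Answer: 132147324715/434473076728 ≈ 0.30416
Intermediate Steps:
d(U) = -230 + U (d(U) = -2 + (U - 228) = -2 + (-228 + U) = -230 + U)
-(d(-88)/(-4800501) + 1486826/(-4887312)) = -((-230 - 88)/(-4800501) + 1486826/(-4887312)) = -(-318*(-1/4800501) + 1486826*(-1/4887312)) = -(106/1600167 - 743413/2443656) = -1*(-132147324715/434473076728) = 132147324715/434473076728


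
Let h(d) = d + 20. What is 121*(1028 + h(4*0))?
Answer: 126808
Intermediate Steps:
h(d) = 20 + d
121*(1028 + h(4*0)) = 121*(1028 + (20 + 4*0)) = 121*(1028 + (20 + 0)) = 121*(1028 + 20) = 121*1048 = 126808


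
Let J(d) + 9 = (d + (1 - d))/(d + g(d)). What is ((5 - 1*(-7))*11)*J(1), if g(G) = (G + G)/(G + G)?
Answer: -1122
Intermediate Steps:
g(G) = 1 (g(G) = (2*G)/((2*G)) = (2*G)*(1/(2*G)) = 1)
J(d) = -9 + 1/(1 + d) (J(d) = -9 + (d + (1 - d))/(d + 1) = -9 + 1/(1 + d))
((5 - 1*(-7))*11)*J(1) = ((5 - 1*(-7))*11)*((-8 - 9*1)/(1 + 1)) = ((5 + 7)*11)*((-8 - 9)/2) = (12*11)*((½)*(-17)) = 132*(-17/2) = -1122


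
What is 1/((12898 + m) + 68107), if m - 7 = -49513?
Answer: 1/31499 ≈ 3.1747e-5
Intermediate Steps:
m = -49506 (m = 7 - 49513 = -49506)
1/((12898 + m) + 68107) = 1/((12898 - 49506) + 68107) = 1/(-36608 + 68107) = 1/31499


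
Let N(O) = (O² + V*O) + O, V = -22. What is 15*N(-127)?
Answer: 281940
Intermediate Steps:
N(O) = O² - 21*O (N(O) = (O² - 22*O) + O = O² - 21*O)
15*N(-127) = 15*(-127*(-21 - 127)) = 15*(-127*(-148)) = 15*18796 = 281940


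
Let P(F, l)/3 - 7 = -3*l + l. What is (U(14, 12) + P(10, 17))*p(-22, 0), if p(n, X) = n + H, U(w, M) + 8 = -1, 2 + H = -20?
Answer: 3960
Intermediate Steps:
H = -22 (H = -2 - 20 = -22)
U(w, M) = -9 (U(w, M) = -8 - 1 = -9)
p(n, X) = -22 + n (p(n, X) = n - 22 = -22 + n)
P(F, l) = 21 - 6*l (P(F, l) = 21 + 3*(-3*l + l) = 21 + 3*(-2*l) = 21 - 6*l)
(U(14, 12) + P(10, 17))*p(-22, 0) = (-9 + (21 - 6*17))*(-22 - 22) = (-9 + (21 - 102))*(-44) = (-9 - 81)*(-44) = -90*(-44) = 3960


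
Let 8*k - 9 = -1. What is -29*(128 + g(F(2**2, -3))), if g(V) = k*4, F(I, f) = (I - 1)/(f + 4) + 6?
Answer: -3828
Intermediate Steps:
k = 1 (k = 9/8 + (1/8)*(-1) = 9/8 - 1/8 = 1)
F(I, f) = 6 + (-1 + I)/(4 + f) (F(I, f) = (-1 + I)/(4 + f) + 6 = 6 + (-1 + I)/(4 + f))
g(V) = 4 (g(V) = 1*4 = 4)
-29*(128 + g(F(2**2, -3))) = -29*(128 + 4) = -29*132 = -3828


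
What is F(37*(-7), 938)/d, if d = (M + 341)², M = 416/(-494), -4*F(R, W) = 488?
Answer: -44042/41770369 ≈ -0.0010544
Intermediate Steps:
F(R, W) = -122 (F(R, W) = -¼*488 = -122)
M = -16/19 (M = 416*(-1/494) = -16/19 ≈ -0.84210)
d = 41770369/361 (d = (-16/19 + 341)² = (6463/19)² = 41770369/361 ≈ 1.1571e+5)
F(37*(-7), 938)/d = -122/41770369/361 = -122*361/41770369 = -44042/41770369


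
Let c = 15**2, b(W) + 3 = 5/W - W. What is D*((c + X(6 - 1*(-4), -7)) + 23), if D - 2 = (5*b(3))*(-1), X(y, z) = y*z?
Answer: 12638/3 ≈ 4212.7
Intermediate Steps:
b(W) = -3 - W + 5/W (b(W) = -3 + (5/W - W) = -3 + (-W + 5/W) = -3 - W + 5/W)
c = 225
D = 71/3 (D = 2 + (5*(-3 - 1*3 + 5/3))*(-1) = 2 + (5*(-3 - 3 + 5*(1/3)))*(-1) = 2 + (5*(-3 - 3 + 5/3))*(-1) = 2 + (5*(-13/3))*(-1) = 2 - 65/3*(-1) = 2 + 65/3 = 71/3 ≈ 23.667)
D*((c + X(6 - 1*(-4), -7)) + 23) = 71*((225 + (6 - 1*(-4))*(-7)) + 23)/3 = 71*((225 + (6 + 4)*(-7)) + 23)/3 = 71*((225 + 10*(-7)) + 23)/3 = 71*((225 - 70) + 23)/3 = 71*(155 + 23)/3 = (71/3)*178 = 12638/3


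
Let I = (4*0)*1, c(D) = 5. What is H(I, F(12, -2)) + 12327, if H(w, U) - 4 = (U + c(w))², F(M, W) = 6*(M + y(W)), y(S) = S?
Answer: 16556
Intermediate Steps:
F(M, W) = 6*M + 6*W (F(M, W) = 6*(M + W) = 6*M + 6*W)
I = 0 (I = 0*1 = 0)
H(w, U) = 4 + (5 + U)² (H(w, U) = 4 + (U + 5)² = 4 + (5 + U)²)
H(I, F(12, -2)) + 12327 = (4 + (5 + (6*12 + 6*(-2)))²) + 12327 = (4 + (5 + (72 - 12))²) + 12327 = (4 + (5 + 60)²) + 12327 = (4 + 65²) + 12327 = (4 + 4225) + 12327 = 4229 + 12327 = 16556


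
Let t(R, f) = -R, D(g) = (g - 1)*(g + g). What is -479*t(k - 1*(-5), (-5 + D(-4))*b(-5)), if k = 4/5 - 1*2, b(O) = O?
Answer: 9101/5 ≈ 1820.2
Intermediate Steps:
D(g) = 2*g*(-1 + g) (D(g) = (-1 + g)*(2*g) = 2*g*(-1 + g))
k = -6/5 (k = 4*(⅕) - 2 = ⅘ - 2 = -6/5 ≈ -1.2000)
-479*t(k - 1*(-5), (-5 + D(-4))*b(-5)) = -(-479)*(-6/5 - 1*(-5)) = -(-479)*(-6/5 + 5) = -(-479)*19/5 = -479*(-19/5) = 9101/5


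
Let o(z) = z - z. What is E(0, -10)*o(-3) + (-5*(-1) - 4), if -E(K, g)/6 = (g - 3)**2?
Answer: 1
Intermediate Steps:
E(K, g) = -6*(-3 + g)**2 (E(K, g) = -6*(g - 3)**2 = -6*(-3 + g)**2)
o(z) = 0
E(0, -10)*o(-3) + (-5*(-1) - 4) = -6*(-3 - 10)**2*0 + (-5*(-1) - 4) = -6*(-13)**2*0 + (5 - 4) = -6*169*0 + 1 = -1014*0 + 1 = 0 + 1 = 1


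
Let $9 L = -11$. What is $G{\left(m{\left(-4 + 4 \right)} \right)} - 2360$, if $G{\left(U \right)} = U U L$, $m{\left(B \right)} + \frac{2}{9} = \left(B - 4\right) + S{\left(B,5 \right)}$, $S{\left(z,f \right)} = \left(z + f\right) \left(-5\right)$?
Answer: $- \frac{2481299}{729} \approx -3403.7$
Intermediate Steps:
$L = - \frac{11}{9}$ ($L = \frac{1}{9} \left(-11\right) = - \frac{11}{9} \approx -1.2222$)
$S{\left(z,f \right)} = - 5 f - 5 z$ ($S{\left(z,f \right)} = \left(f + z\right) \left(-5\right) = - 5 f - 5 z$)
$m{\left(B \right)} = - \frac{263}{9} - 4 B$ ($m{\left(B \right)} = - \frac{2}{9} + \left(\left(B - 4\right) - \left(25 + 5 B\right)\right) = - \frac{2}{9} + \left(\left(-4 + B\right) - \left(25 + 5 B\right)\right) = - \frac{2}{9} - \left(29 + 4 B\right) = - \frac{263}{9} - 4 B$)
$G{\left(U \right)} = - \frac{11 U^{2}}{9}$ ($G{\left(U \right)} = U U \left(- \frac{11}{9}\right) = U^{2} \left(- \frac{11}{9}\right) = - \frac{11 U^{2}}{9}$)
$G{\left(m{\left(-4 + 4 \right)} \right)} - 2360 = - \frac{11 \left(- \frac{263}{9} - 4 \left(-4 + 4\right)\right)^{2}}{9} - 2360 = - \frac{11 \left(- \frac{263}{9} - 0\right)^{2}}{9} - 2360 = - \frac{11 \left(- \frac{263}{9} + 0\right)^{2}}{9} - 2360 = - \frac{11 \left(- \frac{263}{9}\right)^{2}}{9} - 2360 = \left(- \frac{11}{9}\right) \frac{69169}{81} - 2360 = - \frac{760859}{729} - 2360 = - \frac{2481299}{729}$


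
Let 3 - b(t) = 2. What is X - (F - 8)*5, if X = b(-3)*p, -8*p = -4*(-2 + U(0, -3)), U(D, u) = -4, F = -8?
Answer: 77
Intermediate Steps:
b(t) = 1 (b(t) = 3 - 1*2 = 3 - 2 = 1)
p = -3 (p = -(-1)*(-2 - 4)/2 = -(-1)*(-6)/2 = -⅛*24 = -3)
X = -3 (X = 1*(-3) = -3)
X - (F - 8)*5 = -3 - (-8 - 8)*5 = -3 - (-16)*5 = -3 - 1*(-80) = -3 + 80 = 77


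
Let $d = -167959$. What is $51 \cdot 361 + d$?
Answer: $-149548$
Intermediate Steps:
$51 \cdot 361 + d = 51 \cdot 361 - 167959 = 18411 - 167959 = -149548$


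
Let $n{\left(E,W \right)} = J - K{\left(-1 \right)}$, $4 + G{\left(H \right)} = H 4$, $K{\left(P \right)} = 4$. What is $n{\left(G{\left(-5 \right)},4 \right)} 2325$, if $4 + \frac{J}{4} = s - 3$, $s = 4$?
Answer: $-37200$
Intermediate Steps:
$G{\left(H \right)} = -4 + 4 H$ ($G{\left(H \right)} = -4 + H 4 = -4 + 4 H$)
$J = -12$ ($J = -16 + 4 \left(4 - 3\right) = -16 + 4 \cdot 1 = -16 + 4 = -12$)
$n{\left(E,W \right)} = -16$ ($n{\left(E,W \right)} = -12 - 4 = -16$)
$n{\left(G{\left(-5 \right)},4 \right)} 2325 = \left(-16\right) 2325 = -37200$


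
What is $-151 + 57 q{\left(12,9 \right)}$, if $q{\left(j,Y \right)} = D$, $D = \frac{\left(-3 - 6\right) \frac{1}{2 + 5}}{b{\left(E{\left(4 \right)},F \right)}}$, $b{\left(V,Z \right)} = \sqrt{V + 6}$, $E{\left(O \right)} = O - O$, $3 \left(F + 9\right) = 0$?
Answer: $-151 - \frac{171 \sqrt{6}}{14} \approx -180.92$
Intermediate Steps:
$F = -9$ ($F = -9 + \frac{1}{3} \cdot 0 = -9 + 0 = -9$)
$E{\left(O \right)} = 0$
$b{\left(V,Z \right)} = \sqrt{6 + V}$
$D = - \frac{3 \sqrt{6}}{14}$ ($D = \frac{\left(-3 - 6\right) \frac{1}{2 + 5}}{\sqrt{6 + 0}} = \frac{\left(-9\right) \frac{1}{7}}{\sqrt{6}} = \left(-9\right) \frac{1}{7} \frac{\sqrt{6}}{6} = - \frac{9 \frac{\sqrt{6}}{6}}{7} = - \frac{3 \sqrt{6}}{14} \approx -0.52489$)
$q{\left(j,Y \right)} = - \frac{3 \sqrt{6}}{14}$
$-151 + 57 q{\left(12,9 \right)} = -151 + 57 \left(- \frac{3 \sqrt{6}}{14}\right) = -151 - \frac{171 \sqrt{6}}{14}$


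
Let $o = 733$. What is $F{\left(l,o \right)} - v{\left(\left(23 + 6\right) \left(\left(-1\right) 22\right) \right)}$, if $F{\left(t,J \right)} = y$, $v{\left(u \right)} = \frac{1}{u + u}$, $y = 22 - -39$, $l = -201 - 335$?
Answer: $\frac{77837}{1276} \approx 61.001$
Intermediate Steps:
$l = -536$ ($l = -201 - 335 = -536$)
$y = 61$ ($y = 22 + 39 = 61$)
$v{\left(u \right)} = \frac{1}{2 u}$
$F{\left(t,J \right)} = 61$
$F{\left(l,o \right)} - v{\left(\left(23 + 6\right) \left(\left(-1\right) 22\right) \right)} = 61 - \frac{1}{2 \left(23 + 6\right) \left(\left(-1\right) 22\right)} = 61 - \frac{1}{2 \cdot 29 \left(-22\right)} = 61 - \frac{1}{2 \left(-638\right)} = 61 - \frac{1}{2} \left(- \frac{1}{638}\right) = 61 - - \frac{1}{1276} = 61 + \frac{1}{1276} = \frac{77837}{1276}$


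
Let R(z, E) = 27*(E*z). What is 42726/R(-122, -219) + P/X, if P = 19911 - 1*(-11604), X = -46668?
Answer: -1152252379/1870313436 ≈ -0.61607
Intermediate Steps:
P = 31515 (P = 19911 + 11604 = 31515)
R(z, E) = 27*E*z
42726/R(-122, -219) + P/X = 42726/((27*(-219)*(-122))) + 31515/(-46668) = 42726/721386 + 31515*(-1/46668) = 42726*(1/721386) - 10505/15556 = 7121/120231 - 10505/15556 = -1152252379/1870313436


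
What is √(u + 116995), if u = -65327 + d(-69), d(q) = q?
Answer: √51599 ≈ 227.15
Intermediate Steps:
u = -65396 (u = -65327 - 69 = -65396)
√(u + 116995) = √(-65396 + 116995) = √51599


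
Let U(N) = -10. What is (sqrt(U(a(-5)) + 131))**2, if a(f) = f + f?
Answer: 121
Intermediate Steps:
a(f) = 2*f
(sqrt(U(a(-5)) + 131))**2 = (sqrt(-10 + 131))**2 = (sqrt(121))**2 = 11**2 = 121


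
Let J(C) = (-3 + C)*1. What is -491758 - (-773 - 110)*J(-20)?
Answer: -512067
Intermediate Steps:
J(C) = -3 + C
-491758 - (-773 - 110)*J(-20) = -491758 - (-773 - 110)*(-3 - 20) = -491758 - (-883)*(-23) = -491758 - 1*20309 = -491758 - 20309 = -512067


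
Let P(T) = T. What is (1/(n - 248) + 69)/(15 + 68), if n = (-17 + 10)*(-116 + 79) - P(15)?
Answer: 275/332 ≈ 0.82831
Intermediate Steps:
n = 244 (n = (-17 + 10)*(-116 + 79) - 1*15 = -7*(-37) - 15 = 259 - 15 = 244)
(1/(n - 248) + 69)/(15 + 68) = (1/(244 - 248) + 69)/(15 + 68) = (1/(-4) + 69)/83 = (-¼ + 69)*(1/83) = (275/4)*(1/83) = 275/332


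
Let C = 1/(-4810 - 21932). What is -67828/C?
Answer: 1813856376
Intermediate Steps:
C = -1/26742 (C = 1/(-26742) = -1/26742 ≈ -3.7394e-5)
-67828/C = -67828/(-1/26742) = -67828*(-26742) = 1813856376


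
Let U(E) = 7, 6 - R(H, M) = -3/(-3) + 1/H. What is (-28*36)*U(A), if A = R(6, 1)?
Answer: -7056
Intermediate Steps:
R(H, M) = 5 - 1/H (R(H, M) = 6 - (-3/(-3) + 1/H) = 6 - (-3*(-⅓) + 1/H) = 6 - (1 + 1/H) = 6 + (-1 - 1/H) = 5 - 1/H)
A = 29/6 (A = 5 - 1/6 = 5 - 1*⅙ = 5 - ⅙ = 29/6 ≈ 4.8333)
(-28*36)*U(A) = -28*36*7 = -1008*7 = -7056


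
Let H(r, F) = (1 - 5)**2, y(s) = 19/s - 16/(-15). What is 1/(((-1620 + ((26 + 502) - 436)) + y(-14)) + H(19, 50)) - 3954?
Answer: -1255715484/317581 ≈ -3954.0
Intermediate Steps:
y(s) = 16/15 + 19/s (y(s) = 19/s - 16*(-1/15) = 19/s + 16/15 = 16/15 + 19/s)
H(r, F) = 16 (H(r, F) = (-4)**2 = 16)
1/(((-1620 + ((26 + 502) - 436)) + y(-14)) + H(19, 50)) - 3954 = 1/(((-1620 + ((26 + 502) - 436)) + (16/15 + 19/(-14))) + 16) - 3954 = 1/(((-1620 + (528 - 436)) + (16/15 + 19*(-1/14))) + 16) - 3954 = 1/(((-1620 + 92) + (16/15 - 19/14)) + 16) - 3954 = 1/((-1528 - 61/210) + 16) - 3954 = 1/(-320941/210 + 16) - 3954 = 1/(-317581/210) - 3954 = -210/317581 - 3954 = -1255715484/317581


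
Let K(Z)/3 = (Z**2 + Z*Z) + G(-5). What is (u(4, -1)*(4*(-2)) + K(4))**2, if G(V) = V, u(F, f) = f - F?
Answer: 14641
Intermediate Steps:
K(Z) = -15 + 6*Z**2 (K(Z) = 3*((Z**2 + Z*Z) - 5) = 3*((Z**2 + Z**2) - 5) = 3*(2*Z**2 - 5) = 3*(-5 + 2*Z**2) = -15 + 6*Z**2)
(u(4, -1)*(4*(-2)) + K(4))**2 = ((-1 - 1*4)*(4*(-2)) + (-15 + 6*4**2))**2 = ((-1 - 4)*(-8) + (-15 + 6*16))**2 = (-5*(-8) + (-15 + 96))**2 = (40 + 81)**2 = 121**2 = 14641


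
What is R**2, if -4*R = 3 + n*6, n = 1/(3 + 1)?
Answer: 81/64 ≈ 1.2656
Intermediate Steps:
n = 1/4 ≈ 0.25000
R = -9/8 (R = -(3 + (1/4)*6)/4 = -(3 + 3/2)/4 = -1/4*9/2 = -9/8 ≈ -1.1250)
R**2 = (-9/8)**2 = 81/64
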